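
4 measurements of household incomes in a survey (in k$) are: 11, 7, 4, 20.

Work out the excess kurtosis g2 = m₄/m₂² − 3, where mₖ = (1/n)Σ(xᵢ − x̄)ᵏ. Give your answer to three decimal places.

-1.082

x̄ = 10.5000
Σ(xᵢ − x̄)² = 145.0000 ⇒ m₂ = 36.25000
Σ(xᵢ − x̄)⁴ = 10080.2500 ⇒ m₄ = 2520.06250
m₂² = 1314.06250
g2 = m₄/m₂² − 3 = 1.91776 − 3 ≈ -1.082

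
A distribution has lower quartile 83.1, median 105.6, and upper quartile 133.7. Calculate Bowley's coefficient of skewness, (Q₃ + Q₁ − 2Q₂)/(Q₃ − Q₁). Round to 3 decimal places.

numerator: Q₃ + Q₁ − 2Q₂ = 133.7 + 83.1 − 2×105.6 = 5.6000
denominator: Q₃ − Q₁ = 133.7 − 83.1 = 50.6000
Bowley skewness = 5.6000 / 50.6000 ≈ 0.111

0.111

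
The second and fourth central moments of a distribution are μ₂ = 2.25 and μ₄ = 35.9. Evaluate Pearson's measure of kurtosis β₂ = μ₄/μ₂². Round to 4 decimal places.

7.0914

μ₂² = 2.25² = 5.06250
μ₄/μ₂² = 35.9 / 5.06250 = 7.09136
β₂ ≈ 7.0914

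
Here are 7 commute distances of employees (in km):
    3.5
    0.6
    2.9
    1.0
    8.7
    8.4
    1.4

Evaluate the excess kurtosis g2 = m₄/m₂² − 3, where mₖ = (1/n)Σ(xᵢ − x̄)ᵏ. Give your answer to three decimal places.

-1.234

x̄ = 3.7857
Σ(xᵢ − x̄)² = 69.9086 ⇒ m₂ = 9.98694
Σ(xᵢ − x̄)⁴ = 1232.8012 ⇒ m₄ = 176.11445
m₂² = 99.73895
g2 = m₄/m₂² − 3 = 1.76575 − 3 ≈ -1.234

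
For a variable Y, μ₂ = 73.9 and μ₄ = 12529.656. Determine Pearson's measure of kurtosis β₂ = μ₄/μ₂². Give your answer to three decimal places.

μ₂² = 73.9² = 5461.21000
μ₄/μ₂² = 12529.656 / 5461.21000 = 2.29430
β₂ ≈ 2.294

2.294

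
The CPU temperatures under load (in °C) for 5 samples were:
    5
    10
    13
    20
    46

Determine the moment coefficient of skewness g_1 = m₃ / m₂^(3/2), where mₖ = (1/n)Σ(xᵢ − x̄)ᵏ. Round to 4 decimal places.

x̄ = (5 + 10 + 13 + 20 + 46) / 5 = 18.8000
deviations (xᵢ − x̄): -13.8000, -8.8000, -5.8000, 1.2000, 27.2000
Σ(xᵢ − x̄)² = 1042.8000 ⇒ m₂ = 1042.8000/5 = 208.56000
Σ(xᵢ − x̄)³ = 16620.7200 ⇒ m₃ = 16620.7200/5 = 3324.14400
m₂^(3/2) = 208.56000^(1.5) = 3011.94146
g_1 = m₃ / m₂^(3/2) = 3324.14400 / 3011.94146 ≈ 1.1037

1.1037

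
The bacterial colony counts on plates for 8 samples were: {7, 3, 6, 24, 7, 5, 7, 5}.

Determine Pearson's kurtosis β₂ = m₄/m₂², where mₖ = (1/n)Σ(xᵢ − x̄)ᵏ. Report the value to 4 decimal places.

5.6681

x̄ = 8.0000
Σ(xᵢ − x̄)² = 306.0000 ⇒ m₂ = 38.25000
Σ(xᵢ − x̄)⁴ = 66342.0000 ⇒ m₄ = 8292.75000
m₂² = 1463.06250
β₂ = m₄/m₂² = 8292.75000 / 1463.06250 ≈ 5.6681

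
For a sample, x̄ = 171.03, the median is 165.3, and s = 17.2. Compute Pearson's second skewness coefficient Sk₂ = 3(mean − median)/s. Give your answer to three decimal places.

Sk₂ = 3(171.03 − 165.3) / 17.2 = 3 × 5.7300 / 17.2
    = 17.1900 / 17.2 ≈ 0.999

0.999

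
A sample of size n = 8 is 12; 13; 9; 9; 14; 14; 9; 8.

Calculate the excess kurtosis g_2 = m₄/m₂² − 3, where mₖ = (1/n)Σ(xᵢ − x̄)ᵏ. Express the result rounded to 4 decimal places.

x̄ = 11.0000
Σ(xᵢ − x̄)² = 44.0000 ⇒ m₂ = 5.50000
Σ(xᵢ − x̄)⁴ = 308.0000 ⇒ m₄ = 38.50000
m₂² = 30.25000
g_2 = m₄/m₂² − 3 = 1.27273 − 3 ≈ -1.7273

-1.7273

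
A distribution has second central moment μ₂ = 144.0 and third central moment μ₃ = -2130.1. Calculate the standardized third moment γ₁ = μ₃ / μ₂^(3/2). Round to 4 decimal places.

-1.2327

σ = √μ₂ = √144.0 = 12.00000
σ³ = μ₂^(3/2) = 1728.00000
γ₁ = μ₃/σ³ = -2130.1 / 1728.00000 ≈ -1.2327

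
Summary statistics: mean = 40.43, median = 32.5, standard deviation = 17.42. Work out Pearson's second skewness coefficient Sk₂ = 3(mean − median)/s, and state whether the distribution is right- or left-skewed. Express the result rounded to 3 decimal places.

1.366, right-skewed

Sk₂ = 3(40.43 − 32.5) / 17.42 = 3 × 7.9300 / 17.42
    = 23.7900 / 17.42 ≈ 1.366
Sk₂ > 0 ⇒ mean > median ⇒ right-skewed (positive skew).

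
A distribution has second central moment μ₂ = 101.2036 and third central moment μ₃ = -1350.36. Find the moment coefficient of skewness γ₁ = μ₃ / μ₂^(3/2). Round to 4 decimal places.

-1.3263

σ = √μ₂ = √101.2036 = 10.06000
σ³ = μ₂^(3/2) = 1018.10822
γ₁ = μ₃/σ³ = -1350.36 / 1018.10822 ≈ -1.3263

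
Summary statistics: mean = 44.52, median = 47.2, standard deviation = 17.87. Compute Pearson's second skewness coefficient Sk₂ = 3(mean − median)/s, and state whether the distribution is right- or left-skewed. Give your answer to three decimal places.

Sk₂ = 3(44.52 − 47.2) / 17.87 = 3 × -2.6800 / 17.87
    = -8.0400 / 17.87 ≈ -0.450
Sk₂ < 0 ⇒ mean < median ⇒ left-skewed (negative skew).

-0.450, left-skewed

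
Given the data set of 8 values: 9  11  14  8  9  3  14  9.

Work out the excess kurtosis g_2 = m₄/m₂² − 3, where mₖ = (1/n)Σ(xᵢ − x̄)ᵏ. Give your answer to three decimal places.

-0.234

x̄ = 9.6250
Σ(xᵢ − x̄)² = 87.8750 ⇒ m₂ = 10.98438
Σ(xᵢ − x̄)⁴ = 2670.1191 ⇒ m₄ = 333.76489
m₂² = 120.65649
g_2 = m₄/m₂² − 3 = 2.76624 − 3 ≈ -0.234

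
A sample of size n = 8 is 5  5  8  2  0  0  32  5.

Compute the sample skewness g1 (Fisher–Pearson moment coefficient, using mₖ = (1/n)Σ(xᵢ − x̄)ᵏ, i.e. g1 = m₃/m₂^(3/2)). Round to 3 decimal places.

x̄ = (5 + 5 + 8 + 2 + 0 + 0 + 32 + 5) / 8 = 7.1250
deviations (xᵢ − x̄): -2.1250, -2.1250, 0.8750, -5.1250, -7.1250, -7.1250, 24.8750, -2.1250
Σ(xᵢ − x̄)² = 760.8750 ⇒ m₂ = 760.8750/8 = 95.10938
Σ(xᵢ − x̄)³ = 14505.6563 ⇒ m₃ = 14505.6563/8 = 1813.20703
m₂^(3/2) = 95.10938^(1.5) = 927.54501
g1 = m₃ / m₂^(3/2) = 1813.20703 / 927.54501 ≈ 1.955

1.955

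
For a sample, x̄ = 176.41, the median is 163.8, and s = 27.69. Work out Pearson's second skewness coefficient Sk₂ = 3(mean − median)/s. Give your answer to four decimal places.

1.3662

Sk₂ = 3(176.41 − 163.8) / 27.69 = 3 × 12.6100 / 27.69
    = 37.8300 / 27.69 ≈ 1.3662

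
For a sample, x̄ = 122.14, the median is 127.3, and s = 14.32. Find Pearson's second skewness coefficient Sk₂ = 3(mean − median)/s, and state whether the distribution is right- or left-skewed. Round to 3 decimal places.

-1.081, left-skewed

Sk₂ = 3(122.14 − 127.3) / 14.32 = 3 × -5.1600 / 14.32
    = -15.4800 / 14.32 ≈ -1.081
Sk₂ < 0 ⇒ mean < median ⇒ left-skewed (negative skew).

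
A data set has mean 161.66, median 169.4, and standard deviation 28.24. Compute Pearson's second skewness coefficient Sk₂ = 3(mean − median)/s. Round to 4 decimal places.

Sk₂ = 3(161.66 − 169.4) / 28.24 = 3 × -7.7400 / 28.24
    = -23.2200 / 28.24 ≈ -0.8222

-0.8222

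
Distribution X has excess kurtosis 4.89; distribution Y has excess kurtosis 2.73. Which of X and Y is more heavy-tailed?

X

Higher excess kurtosis ⇒ heavier tails relative to the normal distribution.
4.89 vs 2.73: the larger is 4.89, so X has heavier tails.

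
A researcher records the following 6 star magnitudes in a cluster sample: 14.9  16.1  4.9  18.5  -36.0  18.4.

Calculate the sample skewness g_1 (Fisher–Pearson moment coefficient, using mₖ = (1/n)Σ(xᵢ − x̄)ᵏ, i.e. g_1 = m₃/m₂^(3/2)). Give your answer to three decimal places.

x̄ = (14.9 + 16.1 + 4.9 + 18.5 - 36.0 + 18.4) / 6 = 6.1333
deviations (xᵢ − x̄): 8.7667, 9.9667, -1.2333, 12.3667, -42.1333, 12.2667
Σ(xᵢ − x̄)² = 2256.3333 ⇒ m₂ = 2256.3333/6 = 376.05556
Σ(xᵢ − x̄)³ = -69396.8596 ⇒ m₃ = -69396.8596/6 = -11566.14326
m₂^(3/2) = 376.05556^(1.5) = 7292.52646
g_1 = m₃ / m₂^(3/2) = -11566.14326 / 7292.52646 ≈ -1.586

-1.586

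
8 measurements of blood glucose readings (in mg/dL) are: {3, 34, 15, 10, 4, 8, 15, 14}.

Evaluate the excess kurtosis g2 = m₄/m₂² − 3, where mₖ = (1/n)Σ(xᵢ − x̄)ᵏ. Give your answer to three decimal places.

x̄ = 12.8750
Σ(xᵢ − x̄)² = 664.8750 ⇒ m₂ = 83.10938
Σ(xᵢ − x̄)⁴ = 215541.8379 ⇒ m₄ = 26942.72974
m₂² = 6907.16821
g2 = m₄/m₂² − 3 = 3.90069 − 3 ≈ 0.901

0.901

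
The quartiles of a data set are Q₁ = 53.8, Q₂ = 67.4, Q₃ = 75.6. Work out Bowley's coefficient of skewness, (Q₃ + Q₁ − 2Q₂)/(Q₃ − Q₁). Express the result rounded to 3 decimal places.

-0.248

numerator: Q₃ + Q₁ − 2Q₂ = 75.6 + 53.8 − 2×67.4 = -5.4000
denominator: Q₃ − Q₁ = 75.6 − 53.8 = 21.8000
Bowley skewness = -5.4000 / 21.8000 ≈ -0.248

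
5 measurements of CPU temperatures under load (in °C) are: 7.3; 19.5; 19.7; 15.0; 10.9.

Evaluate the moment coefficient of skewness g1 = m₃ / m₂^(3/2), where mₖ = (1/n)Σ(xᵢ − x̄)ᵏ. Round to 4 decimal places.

x̄ = (7.3 + 19.5 + 19.7 + 15.0 + 10.9) / 5 = 14.4800
deviations (xᵢ − x̄): -7.1800, 5.0200, 5.2200, 0.5200, -3.5800
Σ(xᵢ − x̄)² = 117.0880 ⇒ m₂ = 117.0880/5 = 23.41760
Σ(xᵢ − x̄)³ = -147.1457 ⇒ m₃ = -147.1457/5 = -29.42914
m₂^(3/2) = 23.41760^(1.5) = 113.32183
g1 = m₃ / m₂^(3/2) = -29.42914 / 113.32183 ≈ -0.2597

-0.2597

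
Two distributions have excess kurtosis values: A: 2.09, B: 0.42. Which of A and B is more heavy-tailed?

Higher excess kurtosis ⇒ heavier tails relative to the normal distribution.
2.09 vs 0.42: the larger is 2.09, so A has heavier tails.

A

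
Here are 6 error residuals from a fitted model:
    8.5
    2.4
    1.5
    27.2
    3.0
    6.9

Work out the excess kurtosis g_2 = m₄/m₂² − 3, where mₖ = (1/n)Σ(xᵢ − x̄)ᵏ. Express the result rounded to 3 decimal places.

0.637

x̄ = 8.2500
Σ(xᵢ − x̄)² = 468.3350 ⇒ m₂ = 78.05583
Σ(xᵢ − x̄)⁴ = 132964.7432 ⇒ m₄ = 22160.79054
m₂² = 6092.71312
g_2 = m₄/m₂² − 3 = 3.63726 − 3 ≈ 0.637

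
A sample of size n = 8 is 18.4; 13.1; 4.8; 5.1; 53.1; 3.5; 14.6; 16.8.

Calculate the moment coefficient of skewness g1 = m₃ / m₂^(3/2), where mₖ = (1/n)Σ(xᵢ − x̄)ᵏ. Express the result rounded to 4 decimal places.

x̄ = (18.4 + 13.1 + 4.8 + 5.1 + 53.1 + 3.5 + 14.6 + 16.8) / 8 = 16.1750
deviations (xᵢ − x̄): 2.2250, -3.0750, -11.3750, -11.0750, 36.9250, -12.6750, -1.5750, 0.6250
Σ(xᵢ − x̄)² = 1793.4350 ⇒ m₂ = 1793.4350/8 = 224.17938
Σ(xᵢ − x̄)³ = 45457.3357 ⇒ m₃ = 45457.3357/8 = 5682.16697
m₂^(3/2) = 224.17938^(1.5) = 3356.55278
g1 = m₃ / m₂^(3/2) = 5682.16697 / 3356.55278 ≈ 1.6929

1.6929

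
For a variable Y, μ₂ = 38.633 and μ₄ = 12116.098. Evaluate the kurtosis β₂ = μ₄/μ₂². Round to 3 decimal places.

8.118

μ₂² = 38.633² = 1492.50869
μ₄/μ₂² = 12116.098 / 1492.50869 = 8.11794
β₂ ≈ 8.118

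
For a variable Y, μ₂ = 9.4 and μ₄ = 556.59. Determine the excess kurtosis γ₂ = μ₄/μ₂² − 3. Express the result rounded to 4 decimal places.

μ₂² = 9.4² = 88.36000
μ₄/μ₂² = 556.59 / 88.36000 = 6.29912
γ₂ = 6.29912 − 3 ≈ 3.2991

3.2991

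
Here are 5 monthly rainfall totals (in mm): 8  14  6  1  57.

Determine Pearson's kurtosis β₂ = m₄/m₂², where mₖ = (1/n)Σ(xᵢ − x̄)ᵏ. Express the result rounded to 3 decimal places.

3.045

x̄ = 17.2000
Σ(xᵢ − x̄)² = 2066.8000 ⇒ m₂ = 413.36000
Σ(xᵢ − x̄)⁴ = 2601061.4560 ⇒ m₄ = 520212.29120
m₂² = 170866.48960
β₂ = m₄/m₂² = 520212.29120 / 170866.48960 ≈ 3.045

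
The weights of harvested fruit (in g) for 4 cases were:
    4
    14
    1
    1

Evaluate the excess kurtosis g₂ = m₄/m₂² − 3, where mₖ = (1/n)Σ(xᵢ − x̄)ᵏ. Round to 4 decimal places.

x̄ = 5.0000
Σ(xᵢ − x̄)² = 114.0000 ⇒ m₂ = 28.50000
Σ(xᵢ − x̄)⁴ = 7074.0000 ⇒ m₄ = 1768.50000
m₂² = 812.25000
g₂ = m₄/m₂² − 3 = 2.17729 − 3 ≈ -0.8227

-0.8227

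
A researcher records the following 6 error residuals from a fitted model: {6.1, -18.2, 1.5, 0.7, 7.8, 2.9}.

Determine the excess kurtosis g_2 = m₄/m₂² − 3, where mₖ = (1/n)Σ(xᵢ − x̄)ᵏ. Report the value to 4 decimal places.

0.6439

x̄ = 0.1333
Σ(xᵢ − x̄)² = 440.3333 ⇒ m₂ = 73.38889
Σ(xᵢ − x̄)⁴ = 117755.1275 ⇒ m₄ = 19625.85459
m₂² = 5385.92901
g_2 = m₄/m₂² − 3 = 3.64391 − 3 ≈ 0.6439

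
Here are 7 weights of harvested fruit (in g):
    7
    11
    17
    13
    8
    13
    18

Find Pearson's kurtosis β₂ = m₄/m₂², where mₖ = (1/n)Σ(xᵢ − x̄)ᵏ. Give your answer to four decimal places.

x̄ = 12.4286
Σ(xᵢ − x̄)² = 103.7143 ⇒ m₂ = 14.81633
Σ(xᵢ − x̄)⁴ = 2657.7201 ⇒ m₄ = 379.67430
m₂² = 219.52353
β₂ = m₄/m₂² = 379.67430 / 219.52353 ≈ 1.7295

1.7295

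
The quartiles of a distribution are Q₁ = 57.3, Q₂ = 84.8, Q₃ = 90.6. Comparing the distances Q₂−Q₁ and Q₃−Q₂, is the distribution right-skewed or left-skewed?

left-skewed

Q₂ − Q₁ = 27.5;  Q₃ − Q₂ = 5.8
Q₂ − Q₁ > Q₃ − Q₂ ⇒ the lower half is more spread out ⇒ left-skewed.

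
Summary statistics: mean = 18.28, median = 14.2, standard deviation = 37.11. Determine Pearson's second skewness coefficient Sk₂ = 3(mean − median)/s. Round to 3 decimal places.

Sk₂ = 3(18.28 − 14.2) / 37.11 = 3 × 4.0800 / 37.11
    = 12.2400 / 37.11 ≈ 0.330

0.330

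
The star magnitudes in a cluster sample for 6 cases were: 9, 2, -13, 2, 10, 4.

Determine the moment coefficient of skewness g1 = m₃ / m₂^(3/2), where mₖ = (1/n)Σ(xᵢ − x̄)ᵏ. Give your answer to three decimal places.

-1.108

x̄ = (9 + 2 - 13 + 2 + 10 + 4) / 6 = 2.3333
deviations (xᵢ − x̄): 6.6667, -0.3333, -15.3333, -0.3333, 7.6667, 1.6667
Σ(xᵢ − x̄)² = 341.3333 ⇒ m₂ = 341.3333/6 = 56.88889
Σ(xᵢ − x̄)³ = -2853.5556 ⇒ m₃ = -2853.5556/6 = -475.59259
m₂^(3/2) = 56.88889^(1.5) = 429.08287
g1 = m₃ / m₂^(3/2) = -475.59259 / 429.08287 ≈ -1.108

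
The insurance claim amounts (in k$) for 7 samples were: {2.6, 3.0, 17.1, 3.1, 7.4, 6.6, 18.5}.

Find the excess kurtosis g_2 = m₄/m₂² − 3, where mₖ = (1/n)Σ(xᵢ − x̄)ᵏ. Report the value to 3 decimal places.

x̄ = 8.3286
Σ(xᵢ − x̄)² = 272.7943 ⇒ m₂ = 38.97061
Σ(xᵢ − x̄)⁴ = 19263.1596 ⇒ m₄ = 2751.87995
m₂² = 1518.70862
g_2 = m₄/m₂² − 3 = 1.81199 − 3 ≈ -1.188

-1.188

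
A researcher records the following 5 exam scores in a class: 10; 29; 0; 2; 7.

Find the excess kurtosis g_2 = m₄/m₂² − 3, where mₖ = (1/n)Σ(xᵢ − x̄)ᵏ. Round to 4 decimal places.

-0.3000

x̄ = 9.6000
Σ(xᵢ − x̄)² = 533.2000 ⇒ m₂ = 106.64000
Σ(xᵢ − x̄)⁴ = 153522.2560 ⇒ m₄ = 30704.45120
m₂² = 11372.08960
g_2 = m₄/m₂² − 3 = 2.69998 − 3 ≈ -0.3000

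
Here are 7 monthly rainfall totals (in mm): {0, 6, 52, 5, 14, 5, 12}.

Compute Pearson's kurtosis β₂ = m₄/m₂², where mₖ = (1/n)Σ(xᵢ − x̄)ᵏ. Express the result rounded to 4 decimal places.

x̄ = 13.4286
Σ(xᵢ − x̄)² = 1867.7143 ⇒ m₂ = 266.81633
Σ(xᵢ − x̄)⁴ = 2259076.0058 ⇒ m₄ = 322725.14369
m₂² = 71190.95210
β₂ = m₄/m₂² = 322725.14369 / 71190.95210 ≈ 4.5332

4.5332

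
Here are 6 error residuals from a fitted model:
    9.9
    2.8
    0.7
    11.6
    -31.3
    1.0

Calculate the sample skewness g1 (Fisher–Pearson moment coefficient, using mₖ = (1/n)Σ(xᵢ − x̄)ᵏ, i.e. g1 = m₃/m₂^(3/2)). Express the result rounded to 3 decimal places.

-1.436

x̄ = (9.9 + 2.8 + 0.7 + 11.6 - 31.3 + 1.0) / 6 = -0.8833
deviations (xᵢ − x̄): 10.7833, 3.6833, 1.5833, 12.4833, -30.4167, 1.8833
Σ(xᵢ − x̄)² = 1216.9083 ⇒ m₂ = 1216.9083/6 = 202.81806
Σ(xᵢ − x̄)³ = -24880.8644 ⇒ m₃ = -24880.8644/6 = -4146.81074
m₂^(3/2) = 202.81806^(1.5) = 2888.41720
g1 = m₃ / m₂^(3/2) = -4146.81074 / 2888.41720 ≈ -1.436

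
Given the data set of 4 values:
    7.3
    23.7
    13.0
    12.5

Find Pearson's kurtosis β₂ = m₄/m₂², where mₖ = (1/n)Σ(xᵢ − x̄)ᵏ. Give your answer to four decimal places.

2.0946

x̄ = 14.1250
Σ(xᵢ − x̄)² = 142.1675 ⇒ m₂ = 35.54187
Σ(xᵢ − x̄)⁴ = 10583.6663 ⇒ m₄ = 2645.91658
m₂² = 1263.22488
β₂ = m₄/m₂² = 2645.91658 / 1263.22488 ≈ 2.0946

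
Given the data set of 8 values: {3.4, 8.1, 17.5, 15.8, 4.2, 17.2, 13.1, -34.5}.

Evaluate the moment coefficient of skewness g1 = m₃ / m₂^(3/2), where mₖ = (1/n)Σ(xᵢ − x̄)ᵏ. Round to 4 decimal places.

x̄ = (3.4 + 8.1 + 17.5 + 15.8 + 4.2 + 17.2 + 13.1 - 34.5) / 8 = 5.6000
deviations (xᵢ − x̄): -2.2000, 2.5000, 11.9000, 10.2000, -1.4000, 11.6000, 7.5000, -40.1000
Σ(xᵢ − x̄)² = 2057.5200 ⇒ m₂ = 2057.5200/8 = 257.19000
Σ(xᵢ − x̄)³ = -59749.8300 ⇒ m₃ = -59749.8300/8 = -7468.72875
m₂^(3/2) = 257.19000^(1.5) = 4124.59316
g1 = m₃ / m₂^(3/2) = -7468.72875 / 4124.59316 ≈ -1.8108

-1.8108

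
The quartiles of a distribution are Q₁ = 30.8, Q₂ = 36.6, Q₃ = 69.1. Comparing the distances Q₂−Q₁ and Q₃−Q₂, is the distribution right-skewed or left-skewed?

Q₂ − Q₁ = 5.8;  Q₃ − Q₂ = 32.5
Q₃ − Q₂ > Q₂ − Q₁ ⇒ the upper half is more spread out ⇒ right-skewed.

right-skewed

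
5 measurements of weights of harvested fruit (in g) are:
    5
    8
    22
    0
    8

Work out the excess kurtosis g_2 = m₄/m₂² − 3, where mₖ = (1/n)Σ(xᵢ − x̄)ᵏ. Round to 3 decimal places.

-0.347

x̄ = 8.6000
Σ(xᵢ − x̄)² = 267.2000 ⇒ m₂ = 53.44000
Σ(xᵢ − x̄)⁴ = 37880.0960 ⇒ m₄ = 7576.01920
m₂² = 2855.83360
g_2 = m₄/m₂² − 3 = 2.65282 − 3 ≈ -0.347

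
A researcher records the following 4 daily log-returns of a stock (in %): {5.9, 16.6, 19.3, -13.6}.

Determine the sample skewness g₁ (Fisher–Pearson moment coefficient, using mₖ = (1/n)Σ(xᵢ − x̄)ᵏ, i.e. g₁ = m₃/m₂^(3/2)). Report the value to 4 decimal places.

-0.7048

x̄ = (5.9 + 16.6 + 19.3 - 13.6) / 4 = 7.0500
deviations (xᵢ − x̄): -1.1500, 9.5500, 12.2500, -20.6500
Σ(xᵢ − x̄)² = 669.0100 ⇒ m₂ = 669.0100/4 = 167.25250
Σ(xᵢ − x̄)³ = -6097.8960 ⇒ m₃ = -6097.8960/4 = -1524.47400
m₂^(3/2) = 167.25250^(1.5) = 2163.01199
g₁ = m₃ / m₂^(3/2) = -1524.47400 / 2163.01199 ≈ -0.7048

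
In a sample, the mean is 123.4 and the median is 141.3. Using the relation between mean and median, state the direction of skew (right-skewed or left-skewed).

left-skewed

mean − median = 123.4 − 141.3 = -17.9
mean < median ⇒ the longer tail is on the left ⇒ left-skewed (negatively skewed).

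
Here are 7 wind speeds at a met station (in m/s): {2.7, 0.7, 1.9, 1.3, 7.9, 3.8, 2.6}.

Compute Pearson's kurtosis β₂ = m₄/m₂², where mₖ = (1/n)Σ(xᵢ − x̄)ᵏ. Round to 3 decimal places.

3.694

x̄ = 2.9857
Σ(xᵢ − x̄)² = 34.2886 ⇒ m₂ = 4.89837
Σ(xᵢ − x̄)⁴ = 620.4605 ⇒ m₄ = 88.63721
m₂² = 23.99400
β₂ = m₄/m₂² = 88.63721 / 23.99400 ≈ 3.694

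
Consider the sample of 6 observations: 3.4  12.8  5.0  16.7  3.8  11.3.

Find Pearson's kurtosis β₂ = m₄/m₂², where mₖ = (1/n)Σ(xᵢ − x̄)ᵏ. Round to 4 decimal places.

x̄ = 8.8333
Σ(xᵢ − x̄)² = 153.2533 ⇒ m₂ = 25.54222
Σ(xᵢ − x̄)⁴ = 5843.5344 ⇒ m₄ = 973.92241
m₂² = 652.40512
β₂ = m₄/m₂² = 973.92241 / 652.40512 ≈ 1.4928

1.4928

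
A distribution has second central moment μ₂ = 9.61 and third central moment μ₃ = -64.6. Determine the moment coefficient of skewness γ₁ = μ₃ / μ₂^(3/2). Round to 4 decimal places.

-2.1684

σ = √μ₂ = √9.61 = 3.10000
σ³ = μ₂^(3/2) = 29.79100
γ₁ = μ₃/σ³ = -64.6 / 29.79100 ≈ -2.1684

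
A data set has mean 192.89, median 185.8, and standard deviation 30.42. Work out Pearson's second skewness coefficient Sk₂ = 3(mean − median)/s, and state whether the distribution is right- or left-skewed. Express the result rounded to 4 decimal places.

0.6992, right-skewed

Sk₂ = 3(192.89 − 185.8) / 30.42 = 3 × 7.0900 / 30.42
    = 21.2700 / 30.42 ≈ 0.6992
Sk₂ > 0 ⇒ mean > median ⇒ right-skewed (positive skew).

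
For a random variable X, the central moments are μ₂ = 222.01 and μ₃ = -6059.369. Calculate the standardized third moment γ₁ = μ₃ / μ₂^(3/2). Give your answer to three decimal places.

-1.832

σ = √μ₂ = √222.01 = 14.90000
σ³ = μ₂^(3/2) = 3307.94900
γ₁ = μ₃/σ³ = -6059.369 / 3307.94900 ≈ -1.832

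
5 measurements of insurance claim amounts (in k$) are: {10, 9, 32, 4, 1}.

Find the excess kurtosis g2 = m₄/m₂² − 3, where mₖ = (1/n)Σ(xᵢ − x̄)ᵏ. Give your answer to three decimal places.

-0.163

x̄ = 11.2000
Σ(xᵢ − x̄)² = 594.8000 ⇒ m₂ = 118.96000
Σ(xᵢ − x̄)⁴ = 200714.5760 ⇒ m₄ = 40142.91520
m₂² = 14151.48160
g2 = m₄/m₂² − 3 = 2.83666 − 3 ≈ -0.163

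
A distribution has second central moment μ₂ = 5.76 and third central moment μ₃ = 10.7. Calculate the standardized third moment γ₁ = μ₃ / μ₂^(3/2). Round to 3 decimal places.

0.774

σ = √μ₂ = √5.76 = 2.40000
σ³ = μ₂^(3/2) = 13.82400
γ₁ = μ₃/σ³ = 10.7 / 13.82400 ≈ 0.774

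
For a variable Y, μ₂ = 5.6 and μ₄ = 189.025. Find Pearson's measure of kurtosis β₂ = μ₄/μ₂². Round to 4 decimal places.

μ₂² = 5.6² = 31.36000
μ₄/μ₂² = 189.025 / 31.36000 = 6.02758
β₂ ≈ 6.0276

6.0276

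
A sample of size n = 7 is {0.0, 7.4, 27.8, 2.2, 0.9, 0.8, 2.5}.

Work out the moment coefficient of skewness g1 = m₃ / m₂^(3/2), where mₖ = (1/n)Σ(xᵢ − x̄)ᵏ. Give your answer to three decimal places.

x̄ = (0.0 + 7.4 + 27.8 + 2.2 + 0.9 + 0.8 + 2.5) / 7 = 5.9429
deviations (xᵢ − x̄): -5.9429, 1.4571, 21.8571, -3.7429, -5.0429, -5.1429, -3.4429
Σ(xᵢ − x̄)² = 592.9171 ⇒ m₂ = 592.9171/7 = 84.70245
Σ(xᵢ − x̄)³ = 9877.6142 ⇒ m₃ = 9877.6142/7 = 1411.08775
m₂^(3/2) = 84.70245^(1.5) = 779.54995
g1 = m₃ / m₂^(3/2) = 1411.08775 / 779.54995 ≈ 1.810

1.810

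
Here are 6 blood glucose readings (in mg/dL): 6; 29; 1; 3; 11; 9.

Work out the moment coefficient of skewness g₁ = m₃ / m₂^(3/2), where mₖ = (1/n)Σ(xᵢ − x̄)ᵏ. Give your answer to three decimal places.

x̄ = (6 + 29 + 1 + 3 + 11 + 9) / 6 = 9.8333
deviations (xᵢ − x̄): -3.8333, 19.1667, -8.8333, -6.8333, 1.1667, -0.8333
Σ(xᵢ − x̄)² = 508.8333 ⇒ m₂ = 508.8333/6 = 84.80556
Σ(xᵢ − x̄)³ = 5977.4444 ⇒ m₃ = 5977.4444/6 = 996.24074
m₂^(3/2) = 84.80556^(1.5) = 780.97378
g₁ = m₃ / m₂^(3/2) = 996.24074 / 780.97378 ≈ 1.276

1.276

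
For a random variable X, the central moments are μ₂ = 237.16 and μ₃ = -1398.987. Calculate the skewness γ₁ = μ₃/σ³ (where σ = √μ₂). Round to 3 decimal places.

-0.383

σ = √μ₂ = √237.16 = 15.40000
σ³ = μ₂^(3/2) = 3652.26400
γ₁ = μ₃/σ³ = -1398.987 / 3652.26400 ≈ -0.383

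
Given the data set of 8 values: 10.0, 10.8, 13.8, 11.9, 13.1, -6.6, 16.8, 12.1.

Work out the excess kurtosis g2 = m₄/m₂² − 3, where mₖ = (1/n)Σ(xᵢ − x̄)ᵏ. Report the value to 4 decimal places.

x̄ = 10.2375
Σ(xᵢ − x̄)² = 354.0587 ⇒ m₂ = 44.25734
Σ(xᵢ − x̄)⁴ = 82475.7504 ⇒ m₄ = 10309.46880
m₂² = 1958.71248
g2 = m₄/m₂² − 3 = 5.26339 − 3 ≈ 2.2634

2.2634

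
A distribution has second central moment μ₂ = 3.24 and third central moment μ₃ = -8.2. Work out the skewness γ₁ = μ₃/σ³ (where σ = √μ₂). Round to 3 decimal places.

-1.406

σ = √μ₂ = √3.24 = 1.80000
σ³ = μ₂^(3/2) = 5.83200
γ₁ = μ₃/σ³ = -8.2 / 5.83200 ≈ -1.406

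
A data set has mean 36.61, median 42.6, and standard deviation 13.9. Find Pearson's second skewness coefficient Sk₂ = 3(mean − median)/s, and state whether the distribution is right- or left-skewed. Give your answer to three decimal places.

-1.293, left-skewed

Sk₂ = 3(36.61 − 42.6) / 13.9 = 3 × -5.9900 / 13.9
    = -17.9700 / 13.9 ≈ -1.293
Sk₂ < 0 ⇒ mean < median ⇒ left-skewed (negative skew).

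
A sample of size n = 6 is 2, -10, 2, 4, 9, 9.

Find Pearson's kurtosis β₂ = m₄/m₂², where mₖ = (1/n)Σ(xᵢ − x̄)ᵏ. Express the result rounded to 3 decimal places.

2.935

x̄ = 2.6667
Σ(xᵢ − x̄)² = 243.3333 ⇒ m₂ = 40.55556
Σ(xᵢ − x̄)⁴ = 28963.7778 ⇒ m₄ = 4827.29630
m₂² = 1644.75309
β₂ = m₄/m₂² = 4827.29630 / 1644.75309 ≈ 2.935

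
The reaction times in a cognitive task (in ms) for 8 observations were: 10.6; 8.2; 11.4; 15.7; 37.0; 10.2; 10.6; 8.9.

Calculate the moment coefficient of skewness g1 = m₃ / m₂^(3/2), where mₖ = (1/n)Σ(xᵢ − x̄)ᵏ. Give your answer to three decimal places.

2.038

x̄ = (10.6 + 8.2 + 11.4 + 15.7 + 37.0 + 10.2 + 10.6 + 8.9) / 8 = 14.0750
deviations (xᵢ − x̄): -3.4750, -5.8750, -2.6750, 1.6250, 22.9250, -3.8750, -3.4750, -5.1750
Σ(xᵢ − x̄)² = 635.8150 ⇒ m₂ = 635.8150/8 = 79.47688
Σ(xᵢ − x̄)³ = 11550.0323 ⇒ m₃ = 11550.0323/8 = 1443.75403
m₂^(3/2) = 79.47688^(1.5) = 708.53478
g1 = m₃ / m₂^(3/2) = 1443.75403 / 708.53478 ≈ 2.038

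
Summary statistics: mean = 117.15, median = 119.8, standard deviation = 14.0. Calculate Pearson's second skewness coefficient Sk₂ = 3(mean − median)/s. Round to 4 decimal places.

Sk₂ = 3(117.15 − 119.8) / 14.0 = 3 × -2.6500 / 14.0
    = -7.9500 / 14.0 ≈ -0.5679

-0.5679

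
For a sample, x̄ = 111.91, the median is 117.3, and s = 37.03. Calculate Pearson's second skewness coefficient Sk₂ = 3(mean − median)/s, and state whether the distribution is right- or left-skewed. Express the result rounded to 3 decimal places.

-0.437, left-skewed

Sk₂ = 3(111.91 − 117.3) / 37.03 = 3 × -5.3900 / 37.03
    = -16.1700 / 37.03 ≈ -0.437
Sk₂ < 0 ⇒ mean < median ⇒ left-skewed (negative skew).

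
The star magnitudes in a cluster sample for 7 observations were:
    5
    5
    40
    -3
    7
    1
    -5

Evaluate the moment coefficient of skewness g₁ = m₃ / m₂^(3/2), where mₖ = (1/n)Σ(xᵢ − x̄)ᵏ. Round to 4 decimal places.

1.6772

x̄ = (5 + 5 + 40 - 3 + 7 + 1 - 5) / 7 = 7.1429
deviations (xᵢ − x̄): -2.1429, -2.1429, 32.8571, -10.1429, -0.1429, -6.1429, -12.1429
Σ(xᵢ − x̄)² = 1376.8571 ⇒ m₂ = 1376.8571/7 = 196.69388
Σ(xᵢ − x̄)³ = 32386.8980 ⇒ m₃ = 32386.8980/7 = 4626.69971
m₂^(3/2) = 196.69388^(1.5) = 2758.58432
g₁ = m₃ / m₂^(3/2) = 4626.69971 / 2758.58432 ≈ 1.6772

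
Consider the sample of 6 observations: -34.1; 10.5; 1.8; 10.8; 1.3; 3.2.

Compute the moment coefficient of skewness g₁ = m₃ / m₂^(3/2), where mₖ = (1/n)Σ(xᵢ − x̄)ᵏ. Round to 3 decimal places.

-1.530

x̄ = (-34.1 + 10.5 + 1.8 + 10.8 + 1.3 + 3.2) / 6 = -1.0833
deviations (xᵢ − x̄): -33.0167, 11.5833, 2.8833, 11.8833, 2.3833, 4.2833
Σ(xᵢ − x̄)² = 1397.8283 ⇒ m₂ = 1397.8283/6 = 232.97139
Σ(xᵢ − x̄)³ = -32643.1164 ⇒ m₃ = -32643.1164/6 = -5440.51941
m₂^(3/2) = 232.97139^(1.5) = 3555.93557
g₁ = m₃ / m₂^(3/2) = -5440.51941 / 3555.93557 ≈ -1.530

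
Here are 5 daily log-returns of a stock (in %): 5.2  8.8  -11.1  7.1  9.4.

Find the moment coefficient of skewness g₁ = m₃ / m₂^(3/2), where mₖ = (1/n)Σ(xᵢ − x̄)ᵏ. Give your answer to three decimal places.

x̄ = (5.2 + 8.8 - 11.1 + 7.1 + 9.4) / 5 = 3.8800
deviations (xᵢ − x̄): 1.3200, 4.9200, -14.9800, 3.2200, 5.5200
Σ(xᵢ − x̄)² = 291.1880 ⇒ m₂ = 291.1880/5 = 58.23760
Σ(xᵢ − x̄)³ = -3038.5397 ⇒ m₃ = -3038.5397/5 = -607.70794
m₂^(3/2) = 58.23760^(1.5) = 444.43188
g₁ = m₃ / m₂^(3/2) = -607.70794 / 444.43188 ≈ -1.367

-1.367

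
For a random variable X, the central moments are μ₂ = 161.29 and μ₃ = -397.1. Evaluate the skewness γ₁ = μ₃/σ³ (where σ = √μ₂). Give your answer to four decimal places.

σ = √μ₂ = √161.29 = 12.70000
σ³ = μ₂^(3/2) = 2048.38300
γ₁ = μ₃/σ³ = -397.1 / 2048.38300 ≈ -0.1939

-0.1939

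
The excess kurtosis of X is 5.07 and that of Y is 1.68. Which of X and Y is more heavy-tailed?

X

Higher excess kurtosis ⇒ heavier tails relative to the normal distribution.
5.07 vs 1.68: the larger is 5.07, so X has heavier tails.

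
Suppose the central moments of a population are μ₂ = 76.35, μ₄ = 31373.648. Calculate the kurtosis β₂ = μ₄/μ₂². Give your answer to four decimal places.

5.3820

μ₂² = 76.35² = 5829.32250
μ₄/μ₂² = 31373.648 / 5829.32250 = 5.38204
β₂ ≈ 5.3820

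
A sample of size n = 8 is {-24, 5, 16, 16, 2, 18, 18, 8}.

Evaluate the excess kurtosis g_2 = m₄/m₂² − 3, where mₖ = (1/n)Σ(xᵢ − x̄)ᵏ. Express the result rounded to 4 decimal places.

1.1441

x̄ = 7.3750
Σ(xᵢ − x̄)² = 1393.8750 ⇒ m₂ = 174.23438
Σ(xᵢ − x̄)⁴ = 1006448.0566 ⇒ m₄ = 125806.00708
m₂² = 30357.61743
g_2 = m₄/m₂² − 3 = 4.14413 − 3 ≈ 1.1441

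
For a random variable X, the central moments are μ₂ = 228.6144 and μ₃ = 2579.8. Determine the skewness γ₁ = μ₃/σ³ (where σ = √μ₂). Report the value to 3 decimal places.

σ = √μ₂ = √228.6144 = 15.12000
σ³ = μ₂^(3/2) = 3456.64973
γ₁ = μ₃/σ³ = 2579.8 / 3456.64973 ≈ 0.746

0.746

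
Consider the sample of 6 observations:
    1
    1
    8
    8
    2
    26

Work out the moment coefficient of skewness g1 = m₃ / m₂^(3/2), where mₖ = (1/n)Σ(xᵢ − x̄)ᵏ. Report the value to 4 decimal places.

1.3493

x̄ = (1 + 1 + 8 + 8 + 2 + 26) / 6 = 7.6667
deviations (xᵢ − x̄): -6.6667, -6.6667, 0.3333, 0.3333, -5.6667, 18.3333
Σ(xᵢ − x̄)² = 457.3333 ⇒ m₂ = 457.3333/6 = 76.22222
Σ(xᵢ − x̄)³ = 5387.5556 ⇒ m₃ = 5387.5556/6 = 897.92593
m₂^(3/2) = 76.22222^(1.5) = 665.46070
g1 = m₃ / m₂^(3/2) = 897.92593 / 665.46070 ≈ 1.3493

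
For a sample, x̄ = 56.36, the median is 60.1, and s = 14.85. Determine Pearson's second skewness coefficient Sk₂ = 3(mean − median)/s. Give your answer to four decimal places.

Sk₂ = 3(56.36 − 60.1) / 14.85 = 3 × -3.7400 / 14.85
    = -11.2200 / 14.85 ≈ -0.7556

-0.7556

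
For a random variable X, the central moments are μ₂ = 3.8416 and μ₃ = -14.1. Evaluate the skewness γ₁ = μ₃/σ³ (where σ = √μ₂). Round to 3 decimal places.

-1.873

σ = √μ₂ = √3.8416 = 1.96000
σ³ = μ₂^(3/2) = 7.52954
γ₁ = μ₃/σ³ = -14.1 / 7.52954 ≈ -1.873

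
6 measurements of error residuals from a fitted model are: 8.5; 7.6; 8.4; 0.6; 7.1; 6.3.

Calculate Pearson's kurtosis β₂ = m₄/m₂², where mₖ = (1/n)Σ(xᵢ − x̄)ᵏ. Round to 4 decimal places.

3.6627

x̄ = 6.4167
Σ(xᵢ − x̄)² = 43.9883 ⇒ m₂ = 7.33139
Σ(xᵢ − x̄)⁴ = 1181.2035 ⇒ m₄ = 196.86726
m₂² = 53.74926
β₂ = m₄/m₂² = 196.86726 / 53.74926 ≈ 3.6627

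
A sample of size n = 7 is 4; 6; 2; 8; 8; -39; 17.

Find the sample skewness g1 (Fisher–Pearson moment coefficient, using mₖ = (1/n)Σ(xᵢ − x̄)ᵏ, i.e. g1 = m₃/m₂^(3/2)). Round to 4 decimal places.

-1.7364

x̄ = (4 + 6 + 2 + 8 + 8 - 39 + 17) / 7 = 0.8571
deviations (xᵢ − x̄): 3.1429, 5.1429, 1.1429, 7.1429, 7.1429, -39.8571, 16.1429
Σ(xᵢ − x̄)² = 1988.8571 ⇒ m₂ = 1988.8571/7 = 284.12245
Σ(xᵢ − x̄)³ = -58212.6122 ⇒ m₃ = -58212.6122/7 = -8316.08746
m₂^(3/2) = 284.12245^(1.5) = 4789.14873
g1 = m₃ / m₂^(3/2) = -8316.08746 / 4789.14873 ≈ -1.7364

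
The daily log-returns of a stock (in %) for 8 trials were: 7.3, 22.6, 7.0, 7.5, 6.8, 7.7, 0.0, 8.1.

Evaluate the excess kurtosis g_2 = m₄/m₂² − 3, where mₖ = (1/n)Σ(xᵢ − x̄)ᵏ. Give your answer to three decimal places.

x̄ = 8.3750
Σ(xᵢ − x̄)² = 279.3150 ⇒ m₂ = 34.91438
Σ(xᵢ − x̄)⁴ = 45877.3456 ⇒ m₄ = 5734.66821
m₂² = 1219.01358
g_2 = m₄/m₂² − 3 = 4.70435 − 3 ≈ 1.704

1.704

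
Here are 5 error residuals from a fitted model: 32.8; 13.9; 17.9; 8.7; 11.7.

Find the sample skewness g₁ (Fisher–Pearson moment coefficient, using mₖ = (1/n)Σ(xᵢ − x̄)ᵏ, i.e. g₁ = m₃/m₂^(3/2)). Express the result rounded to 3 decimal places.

x̄ = (32.8 + 13.9 + 17.9 + 8.7 + 11.7) / 5 = 17.0000
deviations (xᵢ − x̄): 15.8000, -3.1000, 0.9000, -8.3000, -5.3000
Σ(xᵢ − x̄)² = 357.0400 ⇒ m₂ = 357.0400/5 = 71.40800
Σ(xᵢ − x̄)³ = 3194.5860 ⇒ m₃ = 3194.5860/5 = 638.91720
m₂^(3/2) = 71.40800^(1.5) = 603.42084
g₁ = m₃ / m₂^(3/2) = 638.91720 / 603.42084 ≈ 1.059

1.059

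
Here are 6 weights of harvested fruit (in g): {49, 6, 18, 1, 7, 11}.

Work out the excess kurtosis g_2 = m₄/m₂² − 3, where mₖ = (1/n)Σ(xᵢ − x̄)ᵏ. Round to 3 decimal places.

0.473

x̄ = 15.3333
Σ(xᵢ − x̄)² = 1521.3333 ⇒ m₂ = 253.55556
Σ(xᵢ − x̄)⁴ = 1339717.7778 ⇒ m₄ = 223286.29630
m₂² = 64290.41975
g_2 = m₄/m₂² − 3 = 3.47309 − 3 ≈ 0.473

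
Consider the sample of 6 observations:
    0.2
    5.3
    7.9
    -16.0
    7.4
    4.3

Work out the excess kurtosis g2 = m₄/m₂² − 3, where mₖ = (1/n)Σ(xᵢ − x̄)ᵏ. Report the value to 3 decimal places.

x̄ = 1.5167
Σ(xᵢ − x̄)² = 405.9883 ⇒ m₂ = 67.66472
Σ(xᵢ − x̄)⁴ = 97273.1805 ⇒ m₄ = 16212.19675
m₂² = 4578.51463
g2 = m₄/m₂² − 3 = 3.54093 − 3 ≈ 0.541

0.541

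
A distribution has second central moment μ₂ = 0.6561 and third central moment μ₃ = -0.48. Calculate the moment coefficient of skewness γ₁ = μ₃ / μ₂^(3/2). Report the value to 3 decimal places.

σ = √μ₂ = √0.6561 = 0.81000
σ³ = μ₂^(3/2) = 0.53144
γ₁ = μ₃/σ³ = -0.48 / 0.53144 ≈ -0.903

-0.903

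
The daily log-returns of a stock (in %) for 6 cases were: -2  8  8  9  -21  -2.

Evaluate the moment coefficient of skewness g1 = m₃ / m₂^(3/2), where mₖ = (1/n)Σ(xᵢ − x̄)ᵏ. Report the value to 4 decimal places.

x̄ = (-2 + 8 + 8 + 9 - 21 - 2) / 6 = 0.0000
deviations (xᵢ − x̄): -2.0000, 8.0000, 8.0000, 9.0000, -21.0000, -2.0000
Σ(xᵢ − x̄)² = 658.0000 ⇒ m₂ = 658.0000/6 = 109.66667
Σ(xᵢ − x̄)³ = -7524.0000 ⇒ m₃ = -7524.0000/6 = -1254.00000
m₂^(3/2) = 109.66667^(1.5) = 1148.44966
g1 = m₃ / m₂^(3/2) = -1254.00000 / 1148.44966 ≈ -1.0919

-1.0919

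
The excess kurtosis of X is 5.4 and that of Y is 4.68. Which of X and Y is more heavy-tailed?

Higher excess kurtosis ⇒ heavier tails relative to the normal distribution.
5.4 vs 4.68: the larger is 5.4, so X has heavier tails.

X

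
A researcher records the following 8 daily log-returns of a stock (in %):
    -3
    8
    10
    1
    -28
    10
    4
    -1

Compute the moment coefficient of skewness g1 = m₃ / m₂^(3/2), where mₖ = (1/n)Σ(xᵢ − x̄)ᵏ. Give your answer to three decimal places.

-1.590

x̄ = (-3 + 8 + 10 + 1 - 28 + 10 + 4 - 1) / 8 = 0.1250
deviations (xᵢ − x̄): -3.1250, 7.8750, 9.8750, 0.8750, -28.1250, 9.8750, 3.8750, -1.1250
Σ(xᵢ − x̄)² = 1074.8750 ⇒ m₂ = 1074.8750/8 = 134.35938
Σ(xᵢ − x̄)³ = -19806.0938 ⇒ m₃ = -19806.0938/8 = -2475.76172
m₂^(3/2) = 134.35938^(1.5) = 1557.40643
g1 = m₃ / m₂^(3/2) = -2475.76172 / 1557.40643 ≈ -1.590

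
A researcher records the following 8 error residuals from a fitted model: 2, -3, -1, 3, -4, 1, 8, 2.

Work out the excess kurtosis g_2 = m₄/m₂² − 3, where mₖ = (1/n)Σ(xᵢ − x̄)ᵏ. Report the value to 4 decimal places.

x̄ = 1.0000
Σ(xᵢ − x̄)² = 100.0000 ⇒ m₂ = 12.50000
Σ(xᵢ − x̄)⁴ = 3316.0000 ⇒ m₄ = 414.50000
m₂² = 156.25000
g_2 = m₄/m₂² − 3 = 2.65280 − 3 ≈ -0.3472

-0.3472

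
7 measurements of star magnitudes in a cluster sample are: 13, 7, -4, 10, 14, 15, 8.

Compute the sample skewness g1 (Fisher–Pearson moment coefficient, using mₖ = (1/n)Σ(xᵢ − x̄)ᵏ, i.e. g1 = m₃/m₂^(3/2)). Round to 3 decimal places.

x̄ = (13 + 7 - 4 + 10 + 14 + 15 + 8) / 7 = 9.0000
deviations (xᵢ − x̄): 4.0000, -2.0000, -13.0000, 1.0000, 5.0000, 6.0000, -1.0000
Σ(xᵢ − x̄)² = 252.0000 ⇒ m₂ = 252.0000/7 = 36.00000
Σ(xᵢ − x̄)³ = -1800.0000 ⇒ m₃ = -1800.0000/7 = -257.14286
m₂^(3/2) = 36.00000^(1.5) = 216.00000
g1 = m₃ / m₂^(3/2) = -257.14286 / 216.00000 ≈ -1.190

-1.190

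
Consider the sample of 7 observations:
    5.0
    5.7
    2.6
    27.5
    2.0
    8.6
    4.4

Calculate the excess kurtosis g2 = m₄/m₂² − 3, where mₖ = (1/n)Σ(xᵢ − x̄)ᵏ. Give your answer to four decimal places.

x̄ = 7.9714
Σ(xᵢ − x̄)² = 473.0143 ⇒ m₂ = 67.57347
Σ(xᵢ − x̄)⁴ = 147810.7092 ⇒ m₄ = 21115.81561
m₂² = 4566.17377
g2 = m₄/m₂² − 3 = 4.62440 − 3 ≈ 1.6244

1.6244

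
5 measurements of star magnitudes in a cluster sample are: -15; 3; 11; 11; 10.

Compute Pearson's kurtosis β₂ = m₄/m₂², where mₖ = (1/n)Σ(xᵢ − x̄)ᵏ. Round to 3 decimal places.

x̄ = 4.0000
Σ(xᵢ − x̄)² = 496.0000 ⇒ m₂ = 99.20000
Σ(xᵢ − x̄)⁴ = 136420.0000 ⇒ m₄ = 27284.00000
m₂² = 9840.64000
β₂ = m₄/m₂² = 27284.00000 / 9840.64000 ≈ 2.773

2.773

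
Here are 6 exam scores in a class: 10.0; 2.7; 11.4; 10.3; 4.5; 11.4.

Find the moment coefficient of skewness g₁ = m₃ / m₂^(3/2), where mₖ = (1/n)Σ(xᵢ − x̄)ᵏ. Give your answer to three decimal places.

x̄ = (10.0 + 2.7 + 11.4 + 10.3 + 4.5 + 11.4) / 6 = 8.3833
deviations (xᵢ − x̄): 1.6167, -5.6833, 3.0167, 1.9167, -3.8833, 3.0167
Σ(xᵢ − x̄)² = 71.8683 ⇒ m₂ = 71.8683/6 = 11.97806
Σ(xᵢ − x̄)³ = -175.9636 ⇒ m₃ = -175.9636/6 = -29.32726
m₂^(3/2) = 11.97806^(1.5) = 41.45524
g₁ = m₃ / m₂^(3/2) = -29.32726 / 41.45524 ≈ -0.707

-0.707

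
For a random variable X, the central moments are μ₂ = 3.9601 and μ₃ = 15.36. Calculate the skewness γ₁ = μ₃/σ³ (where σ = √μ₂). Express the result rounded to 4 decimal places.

σ = √μ₂ = √3.9601 = 1.99000
σ³ = μ₂^(3/2) = 7.88060
γ₁ = μ₃/σ³ = 15.36 / 7.88060 ≈ 1.9491

1.9491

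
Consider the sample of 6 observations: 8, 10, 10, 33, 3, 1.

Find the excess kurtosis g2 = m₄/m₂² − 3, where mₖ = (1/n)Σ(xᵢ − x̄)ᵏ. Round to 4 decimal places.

0.5195

x̄ = 10.8333
Σ(xᵢ − x̄)² = 658.8333 ⇒ m₂ = 109.80556
Σ(xᵢ − x̄)⁴ = 254616.1528 ⇒ m₄ = 42436.02546
m₂² = 12057.26003
g2 = m₄/m₂² − 3 = 3.51954 − 3 ≈ 0.5195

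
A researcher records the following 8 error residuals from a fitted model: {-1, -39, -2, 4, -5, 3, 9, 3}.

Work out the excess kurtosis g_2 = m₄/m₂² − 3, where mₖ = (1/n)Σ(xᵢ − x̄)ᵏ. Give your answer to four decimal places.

x̄ = -3.5000
Σ(xᵢ − x̄)² = 1568.0000 ⇒ m₂ = 196.00000
Σ(xᵢ − x̄)⁴ = 1619427.5000 ⇒ m₄ = 202428.43750
m₂² = 38416.00000
g_2 = m₄/m₂² − 3 = 5.26938 − 3 ≈ 2.2694

2.2694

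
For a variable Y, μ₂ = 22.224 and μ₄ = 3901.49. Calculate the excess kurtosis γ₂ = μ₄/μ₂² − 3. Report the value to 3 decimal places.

4.899

μ₂² = 22.224² = 493.90618
μ₄/μ₂² = 3901.49 / 493.90618 = 7.89925
γ₂ = 7.89925 − 3 ≈ 4.899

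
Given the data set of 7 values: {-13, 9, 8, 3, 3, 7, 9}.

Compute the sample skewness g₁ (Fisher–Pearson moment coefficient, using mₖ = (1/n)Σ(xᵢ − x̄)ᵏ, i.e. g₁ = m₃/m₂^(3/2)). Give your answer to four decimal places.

-1.6137

x̄ = (-13 + 9 + 8 + 3 + 3 + 7 + 9) / 7 = 3.7143
deviations (xᵢ − x̄): -16.7143, 5.2857, 4.2857, -0.7143, -0.7143, 3.2857, 5.2857
Σ(xᵢ − x̄)² = 365.4286 ⇒ m₂ = 365.4286/7 = 52.20408
Σ(xᵢ − x̄)³ = -4260.6122 ⇒ m₃ = -4260.6122/7 = -608.65889
m₂^(3/2) = 52.20408^(1.5) = 377.18698
g₁ = m₃ / m₂^(3/2) = -608.65889 / 377.18698 ≈ -1.6137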